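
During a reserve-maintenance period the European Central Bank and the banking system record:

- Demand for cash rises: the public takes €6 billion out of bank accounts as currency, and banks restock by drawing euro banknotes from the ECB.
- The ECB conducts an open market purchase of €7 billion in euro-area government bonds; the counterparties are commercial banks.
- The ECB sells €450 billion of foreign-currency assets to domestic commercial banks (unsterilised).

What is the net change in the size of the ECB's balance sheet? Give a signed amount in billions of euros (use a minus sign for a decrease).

-€443 billion

ECB balance sheet:
  Assets:      Securities +€7B, Foreign assets −€450B
  Liabilities: Bank reserves −€449B, Currency in circulation +€6B
Commercial banking system:
  Assets:      Reserves at CB −€449B, Securities −€7B, Foreign assets +€450B
  Liabilities: Checkable deposits −€6B
Change in total ECB assets = -€443 billion.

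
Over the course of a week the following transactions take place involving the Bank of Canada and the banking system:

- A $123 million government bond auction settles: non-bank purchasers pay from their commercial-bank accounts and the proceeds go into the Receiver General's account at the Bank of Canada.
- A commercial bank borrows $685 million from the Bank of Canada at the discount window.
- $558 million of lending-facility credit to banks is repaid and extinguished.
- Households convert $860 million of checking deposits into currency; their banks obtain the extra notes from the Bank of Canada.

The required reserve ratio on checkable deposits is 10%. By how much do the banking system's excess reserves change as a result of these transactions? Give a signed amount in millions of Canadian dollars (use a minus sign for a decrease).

-$757.7 million

Government account inflow $123 million: reserves −$123M, deposits −$123M.
Discount-window loan $685 million: reserves +$685M, deposits 0.
Discount-window repayment $558 million: reserves −$558M, deposits 0.
Currency withdrawal $860 million: reserves −$860M, deposits −$860M.
Totals: Δreserves = −$856M, Δdeposits = −$983M.
Δrequired reserves = 10% × −$983M = −$98.3M.
Δexcess reserves = Δreserves − Δrequired = −$856M − (−$98.3M) = -$757.7 million.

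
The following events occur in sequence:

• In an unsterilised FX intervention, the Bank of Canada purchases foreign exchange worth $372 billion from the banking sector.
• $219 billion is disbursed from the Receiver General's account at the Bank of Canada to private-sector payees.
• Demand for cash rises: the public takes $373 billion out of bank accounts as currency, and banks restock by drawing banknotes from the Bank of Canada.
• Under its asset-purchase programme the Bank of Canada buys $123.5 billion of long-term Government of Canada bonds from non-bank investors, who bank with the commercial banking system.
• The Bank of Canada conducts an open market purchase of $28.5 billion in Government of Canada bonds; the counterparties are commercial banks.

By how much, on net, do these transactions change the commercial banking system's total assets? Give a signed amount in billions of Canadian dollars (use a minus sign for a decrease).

FX purchase $372 billion: just an asset swap on bank balance sheets → 0.
Government spending $219 billion: bank balance sheets expand → +$219B.
Currency withdrawal $373 billion: bank balance sheets shrink → −$373B.
Asset purchase (from non-banks) $123.5 billion: bank balance sheets expand → +$123.5B.
OMO purchase (from banks) $28.5 billion: just an asset swap on bank balance sheets → 0.
Net: 0 + 219 − 373 + 123.5 + 0 = -$30.5 billion.

-$30.5 billion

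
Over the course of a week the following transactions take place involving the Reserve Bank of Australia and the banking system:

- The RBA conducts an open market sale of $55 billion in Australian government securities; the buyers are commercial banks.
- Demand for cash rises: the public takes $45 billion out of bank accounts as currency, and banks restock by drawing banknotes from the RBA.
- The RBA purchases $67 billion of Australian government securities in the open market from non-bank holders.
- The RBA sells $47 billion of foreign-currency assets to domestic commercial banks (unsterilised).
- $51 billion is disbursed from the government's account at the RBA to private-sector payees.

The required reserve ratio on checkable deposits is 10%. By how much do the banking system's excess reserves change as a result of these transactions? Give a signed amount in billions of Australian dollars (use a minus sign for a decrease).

-$36.3 billion

OMO sale (to banks) $55 billion: reserves −$55B, deposits 0.
Currency withdrawal $45 billion: reserves −$45B, deposits −$45B.
Asset purchase (from non-banks) $67 billion: reserves +$67B, deposits +$67B.
FX sale $47 billion: reserves −$47B, deposits 0.
Government spending $51 billion: reserves +$51B, deposits +$51B.
Totals: Δreserves = −$29B, Δdeposits = +$73B.
Δrequired reserves = 10% × +$73B = +$7.3B.
Δexcess reserves = Δreserves − Δrequired = −$29B − (+$7.3B) = -$36.3 billion.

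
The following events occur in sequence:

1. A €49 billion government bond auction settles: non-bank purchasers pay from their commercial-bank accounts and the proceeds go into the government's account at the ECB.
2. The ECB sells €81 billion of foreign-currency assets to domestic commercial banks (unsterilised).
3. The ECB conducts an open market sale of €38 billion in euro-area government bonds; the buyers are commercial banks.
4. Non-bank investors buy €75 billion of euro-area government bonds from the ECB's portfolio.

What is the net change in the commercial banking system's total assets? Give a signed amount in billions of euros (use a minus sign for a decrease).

-€124 billion

ECB balance sheet:
  Assets:      Securities −€113B, Foreign assets −€81B
  Liabilities: Bank reserves −€243B, Government deposits +€49B
Commercial banking system:
  Assets:      Reserves at CB −€243B, Securities +€38B, Foreign assets +€81B
  Liabilities: Checkable deposits −€124B
Change in total bank assets = -€124 billion.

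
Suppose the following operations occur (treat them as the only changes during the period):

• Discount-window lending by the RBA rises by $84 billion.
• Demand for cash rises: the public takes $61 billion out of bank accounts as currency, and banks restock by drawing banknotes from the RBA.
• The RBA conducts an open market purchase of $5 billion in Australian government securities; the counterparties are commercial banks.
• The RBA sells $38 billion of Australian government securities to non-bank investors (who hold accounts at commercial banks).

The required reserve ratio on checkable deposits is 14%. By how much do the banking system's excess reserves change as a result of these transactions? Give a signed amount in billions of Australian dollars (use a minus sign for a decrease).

Discount-window loan $84 billion: reserves +$84B, deposits 0.
Currency withdrawal $61 billion: reserves −$61B, deposits −$61B.
OMO purchase (from banks) $5 billion: reserves +$5B, deposits 0.
Asset sale (to non-banks) $38 billion: reserves −$38B, deposits −$38B.
Totals: Δreserves = −$10B, Δdeposits = −$99B.
Δrequired reserves = 14% × −$99B = −$13.86B.
Δexcess reserves = Δreserves − Δrequired = −$10B − (−$13.86B) = +$3.86 billion.

+$3.86 billion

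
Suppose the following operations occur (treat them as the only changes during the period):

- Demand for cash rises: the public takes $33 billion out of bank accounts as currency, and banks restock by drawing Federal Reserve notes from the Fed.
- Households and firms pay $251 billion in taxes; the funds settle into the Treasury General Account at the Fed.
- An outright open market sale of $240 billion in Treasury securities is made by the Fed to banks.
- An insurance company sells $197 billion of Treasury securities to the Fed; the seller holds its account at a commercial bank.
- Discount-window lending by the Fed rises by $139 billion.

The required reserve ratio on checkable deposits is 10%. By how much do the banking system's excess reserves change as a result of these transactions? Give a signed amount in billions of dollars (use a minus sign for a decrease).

Currency withdrawal $33 billion: reserves −$33B, deposits −$33B.
Government account inflow $251 billion: reserves −$251B, deposits −$251B.
OMO sale (to banks) $240 billion: reserves −$240B, deposits 0.
Asset purchase (from non-banks) $197 billion: reserves +$197B, deposits +$197B.
Discount-window loan $139 billion: reserves +$139B, deposits 0.
Totals: Δreserves = −$188B, Δdeposits = −$87B.
Δrequired reserves = 10% × −$87B = −$8.7B.
Δexcess reserves = Δreserves − Δrequired = −$188B − (−$8.7B) = -$179.3 billion.

-$179.3 billion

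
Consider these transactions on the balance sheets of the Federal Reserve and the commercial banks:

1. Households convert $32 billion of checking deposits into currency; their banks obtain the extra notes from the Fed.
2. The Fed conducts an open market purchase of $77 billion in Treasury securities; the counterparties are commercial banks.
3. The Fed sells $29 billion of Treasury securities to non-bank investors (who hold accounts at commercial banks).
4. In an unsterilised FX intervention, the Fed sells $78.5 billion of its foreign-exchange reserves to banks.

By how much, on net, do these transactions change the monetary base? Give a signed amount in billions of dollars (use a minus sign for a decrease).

Currency withdrawal $32 billion: just a shift between currency and reserves — both are base money → 0.
OMO purchase (from banks) $77 billion: Fed balance sheet expands → +$77B.
Asset sale (to non-banks) $29 billion: Fed balance sheet contracts → −$29B.
FX sale $78.5 billion: Fed balance sheet contracts → −$78.5B.
Net: 0 + 77 − 29 − 78.5 = -$30.5 billion.

-$30.5 billion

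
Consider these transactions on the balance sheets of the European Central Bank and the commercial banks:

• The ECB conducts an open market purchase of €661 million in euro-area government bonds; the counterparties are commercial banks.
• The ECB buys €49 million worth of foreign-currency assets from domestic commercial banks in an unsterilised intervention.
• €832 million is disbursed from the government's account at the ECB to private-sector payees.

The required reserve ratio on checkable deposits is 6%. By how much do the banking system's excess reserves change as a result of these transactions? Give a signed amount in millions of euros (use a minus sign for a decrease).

+€1492.08 million

OMO purchase (from banks) €661 million: reserves +€661M, deposits 0.
FX purchase €49 million: reserves +€49M, deposits 0.
Government spending €832 million: reserves +€832M, deposits +€832M.
Totals: Δreserves = +€1542M, Δdeposits = +€832M.
Δrequired reserves = 6% × +€832M = +€49.92M.
Δexcess reserves = Δreserves − Δrequired = +€1542M − (+€49.92M) = +€1492.08 million.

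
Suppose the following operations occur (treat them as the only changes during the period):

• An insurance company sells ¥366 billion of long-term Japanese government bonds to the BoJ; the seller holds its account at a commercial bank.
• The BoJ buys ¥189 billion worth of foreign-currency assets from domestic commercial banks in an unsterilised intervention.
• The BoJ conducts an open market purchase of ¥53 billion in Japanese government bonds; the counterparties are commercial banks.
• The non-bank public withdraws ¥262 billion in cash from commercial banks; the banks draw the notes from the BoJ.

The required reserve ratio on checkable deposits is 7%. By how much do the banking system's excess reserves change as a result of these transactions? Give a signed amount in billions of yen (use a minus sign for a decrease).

Asset purchase (from non-banks) ¥366 billion: reserves +¥366B, deposits +¥366B.
FX purchase ¥189 billion: reserves +¥189B, deposits 0.
OMO purchase (from banks) ¥53 billion: reserves +¥53B, deposits 0.
Currency withdrawal ¥262 billion: reserves −¥262B, deposits −¥262B.
Totals: Δreserves = +¥346B, Δdeposits = +¥104B.
Δrequired reserves = 7% × +¥104B = +¥7.28B.
Δexcess reserves = Δreserves − Δrequired = +¥346B − (+¥7.28B) = +¥338.72 billion.

+¥338.72 billion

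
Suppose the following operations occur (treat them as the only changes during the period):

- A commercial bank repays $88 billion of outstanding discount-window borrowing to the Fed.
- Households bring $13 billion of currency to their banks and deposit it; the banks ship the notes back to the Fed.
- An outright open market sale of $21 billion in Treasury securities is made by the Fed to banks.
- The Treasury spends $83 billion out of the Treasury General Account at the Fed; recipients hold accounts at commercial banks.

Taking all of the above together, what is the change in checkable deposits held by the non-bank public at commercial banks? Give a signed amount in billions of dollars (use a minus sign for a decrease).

Discount-window repayment $88 billion: the counterparty is a bank, so public deposits are unchanged → 0.
Currency deposit $13 billion: non-bank counterparties' bank balances rise → +$13B.
OMO sale (to banks) $21 billion: the counterparty is a bank, so public deposits are unchanged → 0.
Government spending $83 billion: non-bank counterparties' bank balances rise → +$83B.
Net: 0 + 13 + 0 + 83 = +$96 billion.

+$96 billion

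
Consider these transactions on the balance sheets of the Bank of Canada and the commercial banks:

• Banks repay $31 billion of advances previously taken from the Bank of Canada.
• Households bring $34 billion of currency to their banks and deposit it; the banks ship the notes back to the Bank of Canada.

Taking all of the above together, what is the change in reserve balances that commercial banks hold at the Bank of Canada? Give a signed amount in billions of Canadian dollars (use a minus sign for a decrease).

Discount-window repayment $31 billion: repayment is debited from reserves → −$31B.
Currency deposit $34 billion: returned notes are swapped for reserve credit → +$34B.
Net: −31 + 34 = +$3 billion.

+$3 billion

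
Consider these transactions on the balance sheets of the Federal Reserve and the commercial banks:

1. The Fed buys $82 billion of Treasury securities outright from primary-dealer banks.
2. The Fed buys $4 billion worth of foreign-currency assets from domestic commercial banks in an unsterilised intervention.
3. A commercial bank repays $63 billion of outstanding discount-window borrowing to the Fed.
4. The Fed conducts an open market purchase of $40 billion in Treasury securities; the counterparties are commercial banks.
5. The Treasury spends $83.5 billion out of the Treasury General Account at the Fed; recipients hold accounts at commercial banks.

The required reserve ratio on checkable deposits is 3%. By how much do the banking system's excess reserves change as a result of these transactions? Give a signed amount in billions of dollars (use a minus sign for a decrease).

OMO purchase (from banks) $82 billion: reserves +$82B, deposits 0.
FX purchase $4 billion: reserves +$4B, deposits 0.
Discount-window repayment $63 billion: reserves −$63B, deposits 0.
OMO purchase (from banks) $40 billion: reserves +$40B, deposits 0.
Government spending $83.5 billion: reserves +$83.5B, deposits +$83.5B.
Totals: Δreserves = +$146.5B, Δdeposits = +$83.5B.
Δrequired reserves = 3% × +$83.5B = +$2.505B.
Δexcess reserves = Δreserves − Δrequired = +$146.5B − (+$2.505B) = +$143.995 billion.

+$143.995 billion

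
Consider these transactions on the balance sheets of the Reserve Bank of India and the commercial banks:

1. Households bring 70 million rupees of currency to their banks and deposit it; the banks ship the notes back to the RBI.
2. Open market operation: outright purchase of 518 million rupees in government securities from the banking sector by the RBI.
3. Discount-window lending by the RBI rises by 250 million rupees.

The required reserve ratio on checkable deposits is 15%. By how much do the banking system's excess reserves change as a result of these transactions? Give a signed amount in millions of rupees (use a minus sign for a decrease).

+827.5 million

Currency deposit 70 million rupees: reserves +70M, deposits +70M.
OMO purchase (from banks) 518 million rupees: reserves +518M, deposits 0.
Discount-window loan 250 million rupees: reserves +250M, deposits 0.
Totals: Δreserves = +838M, Δdeposits = +70M.
Δrequired reserves = 15% × +70M = +10.5M.
Δexcess reserves = Δreserves − Δrequired = +838M − (+10.5M) = +827.5 million.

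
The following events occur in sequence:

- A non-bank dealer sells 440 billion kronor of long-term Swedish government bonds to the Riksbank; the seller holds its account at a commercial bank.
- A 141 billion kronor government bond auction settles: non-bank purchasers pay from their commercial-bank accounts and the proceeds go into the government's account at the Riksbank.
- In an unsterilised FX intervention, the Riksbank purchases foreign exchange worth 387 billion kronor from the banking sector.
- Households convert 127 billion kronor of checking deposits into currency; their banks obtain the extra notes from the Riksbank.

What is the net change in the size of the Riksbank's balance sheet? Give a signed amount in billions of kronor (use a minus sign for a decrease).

+827 billion

Riksbank balance sheet:
  Assets:      Securities +440B, Foreign assets +387B
  Liabilities: Bank reserves +559B, Currency in circulation +127B, Government deposits +141B
Commercial banking system:
  Assets:      Reserves at CB +559B, Foreign assets −387B
  Liabilities: Checkable deposits +172B
Change in total Riksbank assets = +827 billion.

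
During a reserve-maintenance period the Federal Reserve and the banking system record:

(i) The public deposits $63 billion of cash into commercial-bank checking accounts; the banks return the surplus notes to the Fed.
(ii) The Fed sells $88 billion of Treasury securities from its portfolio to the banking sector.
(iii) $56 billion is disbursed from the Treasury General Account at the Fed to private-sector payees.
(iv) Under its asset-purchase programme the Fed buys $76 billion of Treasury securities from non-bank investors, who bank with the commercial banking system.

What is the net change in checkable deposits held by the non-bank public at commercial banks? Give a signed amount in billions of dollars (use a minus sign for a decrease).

Fed balance sheet:
  Assets:      Securities −$12B
  Liabilities: Bank reserves +$107B, Currency in circulation −$63B, Government deposits −$56B
Commercial banking system:
  Assets:      Reserves at CB +$107B, Securities +$88B
  Liabilities: Checkable deposits +$195B
So the change in checkable deposits held by the non-bank public at commercial banks is +$195 billion.

+$195 billion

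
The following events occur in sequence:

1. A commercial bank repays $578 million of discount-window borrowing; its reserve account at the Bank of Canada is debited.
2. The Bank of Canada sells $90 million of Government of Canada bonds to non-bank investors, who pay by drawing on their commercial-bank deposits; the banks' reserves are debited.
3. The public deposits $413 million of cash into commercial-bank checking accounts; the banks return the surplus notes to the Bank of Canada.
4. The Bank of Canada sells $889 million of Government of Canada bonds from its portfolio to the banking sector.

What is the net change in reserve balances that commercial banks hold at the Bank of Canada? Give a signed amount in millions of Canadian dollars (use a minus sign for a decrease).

Discount-window repayment $578 million: repayment is debited from reserves → −$578M.
Asset sale (to non-banks) $90 million: the non-bank buyers' banks settle from reserves → −$90M.
Currency deposit $413 million: returned notes are swapped for reserve credit → +$413M.
OMO sale (to banks) $889 million: the buying banks pay out of their reserve balances → −$889M.
Net: −578 − 90 + 413 − 889 = -$1144 million.

-$1144 million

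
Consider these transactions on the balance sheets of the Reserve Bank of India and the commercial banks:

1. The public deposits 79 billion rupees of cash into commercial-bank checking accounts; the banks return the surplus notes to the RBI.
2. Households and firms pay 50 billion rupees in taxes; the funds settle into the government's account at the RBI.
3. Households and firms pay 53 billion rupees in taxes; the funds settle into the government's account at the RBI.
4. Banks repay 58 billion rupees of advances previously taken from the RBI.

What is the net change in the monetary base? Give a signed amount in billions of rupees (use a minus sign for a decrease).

Currency deposit 79 billion rupees: just a shift between currency and reserves — both are base money → 0.
Government account inflow 50 billion rupees: reserves shift to a non-base liability → −50B.
Government account inflow 53 billion rupees: reserves shift to a non-base liability → −53B.
Discount-window repayment 58 billion rupees: RBI balance sheet contracts → −58B.
Net: 0 − 50 − 53 − 58 = -161 billion.

-161 billion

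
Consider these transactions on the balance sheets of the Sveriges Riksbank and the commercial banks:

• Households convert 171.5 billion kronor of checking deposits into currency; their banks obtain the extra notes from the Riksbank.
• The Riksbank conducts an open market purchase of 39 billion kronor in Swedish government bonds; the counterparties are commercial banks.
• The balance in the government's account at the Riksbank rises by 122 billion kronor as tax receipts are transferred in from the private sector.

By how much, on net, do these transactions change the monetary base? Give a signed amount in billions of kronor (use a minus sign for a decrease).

Riksbank balance sheet:
  Assets:      Securities +39B
  Liabilities: Bank reserves −254.5B, Currency in circulation +171.5B, Government deposits +122B
Commercial banking system:
  Assets:      Reserves at CB −254.5B, Securities −39B
  Liabilities: Checkable deposits −293.5B
Monetary base = currency + reserves: +171.5B + (−254.5B) = -83 billion.

-83 billion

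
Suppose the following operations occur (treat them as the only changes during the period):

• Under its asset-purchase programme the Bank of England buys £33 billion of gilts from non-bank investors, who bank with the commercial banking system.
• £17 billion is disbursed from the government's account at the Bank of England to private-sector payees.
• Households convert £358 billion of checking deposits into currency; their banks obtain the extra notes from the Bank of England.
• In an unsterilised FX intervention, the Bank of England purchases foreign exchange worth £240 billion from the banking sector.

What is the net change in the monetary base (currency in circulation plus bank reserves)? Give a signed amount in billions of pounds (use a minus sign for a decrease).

Asset purchase (from non-banks) £33 billion: Bank of England balance sheet expands → +£33B.
Government spending £17 billion: a non-base liability converts back to reserves → +£17B.
Currency withdrawal £358 billion: just a shift between currency and reserves — both are base money → 0.
FX purchase £240 billion: Bank of England balance sheet expands → +£240B.
Net: 33 + 17 + 0 + 240 = +£290 billion.

+£290 billion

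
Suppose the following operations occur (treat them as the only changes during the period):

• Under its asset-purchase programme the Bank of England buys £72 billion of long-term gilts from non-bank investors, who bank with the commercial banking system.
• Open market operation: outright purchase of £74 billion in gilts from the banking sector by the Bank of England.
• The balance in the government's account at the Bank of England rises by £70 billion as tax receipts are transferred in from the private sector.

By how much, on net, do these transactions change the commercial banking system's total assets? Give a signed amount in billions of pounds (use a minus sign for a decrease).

Bank of England balance sheet:
  Assets:      Securities +£146B
  Liabilities: Bank reserves +£76B, Government deposits +£70B
Commercial banking system:
  Assets:      Reserves at CB +£76B, Securities −£74B
  Liabilities: Checkable deposits +£2B
Change in total bank assets = +£2 billion.

+£2 billion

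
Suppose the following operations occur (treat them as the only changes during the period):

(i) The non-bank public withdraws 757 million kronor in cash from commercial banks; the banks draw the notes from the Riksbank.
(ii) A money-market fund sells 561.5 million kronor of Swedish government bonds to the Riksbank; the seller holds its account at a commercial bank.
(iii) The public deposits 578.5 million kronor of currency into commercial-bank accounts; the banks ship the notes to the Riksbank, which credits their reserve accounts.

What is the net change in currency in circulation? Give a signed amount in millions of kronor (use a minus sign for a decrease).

+178.5 million

Riksbank balance sheet:
  Assets:      Securities +561.5M
  Liabilities: Bank reserves +383M, Currency in circulation +178.5M
So the change in currency in circulation is +178.5 million.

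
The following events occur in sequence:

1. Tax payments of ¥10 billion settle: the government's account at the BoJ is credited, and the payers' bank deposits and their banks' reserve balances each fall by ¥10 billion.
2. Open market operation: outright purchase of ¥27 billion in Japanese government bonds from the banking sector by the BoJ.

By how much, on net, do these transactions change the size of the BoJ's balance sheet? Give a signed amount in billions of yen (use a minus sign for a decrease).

BoJ balance sheet:
  Assets:      Securities +¥27B
  Liabilities: Bank reserves +¥17B, Government deposits +¥10B
Commercial banking system:
  Assets:      Reserves at CB +¥17B, Securities −¥27B
  Liabilities: Checkable deposits −¥10B
Change in total BoJ assets = +¥27 billion.

+¥27 billion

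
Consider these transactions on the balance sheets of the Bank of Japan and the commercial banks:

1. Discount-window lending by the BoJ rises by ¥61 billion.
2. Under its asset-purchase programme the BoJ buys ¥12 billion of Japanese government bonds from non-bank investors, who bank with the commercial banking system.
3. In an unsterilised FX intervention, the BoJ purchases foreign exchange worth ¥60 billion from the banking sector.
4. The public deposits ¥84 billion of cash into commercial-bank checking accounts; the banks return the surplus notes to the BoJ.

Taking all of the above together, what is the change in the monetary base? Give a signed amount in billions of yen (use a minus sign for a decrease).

+¥133 billion

BoJ balance sheet:
  Assets:      Securities +¥12B, Loans to banks +¥61B, Foreign assets +¥60B
  Liabilities: Bank reserves +¥217B, Currency in circulation −¥84B
Monetary base = currency + reserves: −¥84B + (+¥217B) = +¥133 billion.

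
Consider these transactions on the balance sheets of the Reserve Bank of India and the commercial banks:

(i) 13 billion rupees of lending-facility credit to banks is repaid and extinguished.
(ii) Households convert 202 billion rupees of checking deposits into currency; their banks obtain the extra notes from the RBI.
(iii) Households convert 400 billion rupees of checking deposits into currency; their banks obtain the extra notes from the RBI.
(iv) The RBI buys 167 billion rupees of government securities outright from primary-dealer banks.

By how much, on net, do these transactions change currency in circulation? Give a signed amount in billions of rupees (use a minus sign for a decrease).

Discount-window repayment 13 billion rupees: no currency enters or leaves circulation → 0.
Currency withdrawal 202 billion rupees: notes leave the central bank → +202B.
Currency withdrawal 400 billion rupees: notes leave the central bank → +400B.
OMO purchase (from banks) 167 billion rupees: no currency enters or leaves circulation → 0.
Net: 0 + 202 + 400 + 0 = +602 billion.

+602 billion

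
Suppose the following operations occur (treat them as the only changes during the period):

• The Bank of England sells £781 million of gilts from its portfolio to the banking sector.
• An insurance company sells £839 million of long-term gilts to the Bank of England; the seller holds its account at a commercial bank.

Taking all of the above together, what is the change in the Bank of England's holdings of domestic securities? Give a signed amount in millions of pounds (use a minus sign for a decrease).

OMO sale (to banks) £781 million: securities removed from the Bank of England's portfolio → −£781M.
Asset purchase (from non-banks) £839 million: securities added to the Bank of England's portfolio → +£839M.
Net: −781 + 839 = +£58 million.

+£58 million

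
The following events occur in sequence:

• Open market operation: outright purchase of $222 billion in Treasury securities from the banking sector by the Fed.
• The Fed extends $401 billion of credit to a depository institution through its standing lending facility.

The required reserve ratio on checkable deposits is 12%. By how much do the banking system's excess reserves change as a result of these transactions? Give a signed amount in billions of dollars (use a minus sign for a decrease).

OMO purchase (from banks) $222 billion: reserves +$222B, deposits 0.
Discount-window loan $401 billion: reserves +$401B, deposits 0.
Totals: Δreserves = +$623B, Δdeposits = 0.
Δrequired reserves = 12% × 0 = 0.
Δexcess reserves = Δreserves − Δrequired = +$623B − (0) = +$623 billion.

+$623 billion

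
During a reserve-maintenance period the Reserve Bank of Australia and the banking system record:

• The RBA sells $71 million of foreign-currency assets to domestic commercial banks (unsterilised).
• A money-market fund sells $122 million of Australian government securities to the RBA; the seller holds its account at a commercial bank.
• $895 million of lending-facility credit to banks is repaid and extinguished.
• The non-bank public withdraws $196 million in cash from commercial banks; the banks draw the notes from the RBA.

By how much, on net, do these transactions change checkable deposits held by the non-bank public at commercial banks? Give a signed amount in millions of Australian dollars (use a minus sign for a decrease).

-$74 million

FX sale $71 million: the counterparty is a bank, so public deposits are unchanged → 0.
Asset purchase (from non-banks) $122 million: non-bank counterparties' bank balances rise → +$122M.
Discount-window repayment $895 million: the counterparty is a bank, so public deposits are unchanged → 0.
Currency withdrawal $196 million: non-bank counterparties' bank balances fall → −$196M.
Net: 0 + 122 + 0 − 196 = -$74 million.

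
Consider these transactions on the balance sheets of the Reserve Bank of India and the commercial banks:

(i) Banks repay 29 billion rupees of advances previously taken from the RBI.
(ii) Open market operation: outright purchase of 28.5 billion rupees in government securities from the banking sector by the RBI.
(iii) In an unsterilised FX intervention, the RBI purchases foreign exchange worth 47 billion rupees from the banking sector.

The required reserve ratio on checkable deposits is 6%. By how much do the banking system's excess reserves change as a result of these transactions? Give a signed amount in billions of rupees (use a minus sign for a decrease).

Discount-window repayment 29 billion rupees: reserves −29B, deposits 0.
OMO purchase (from banks) 28.5 billion rupees: reserves +28.5B, deposits 0.
FX purchase 47 billion rupees: reserves +47B, deposits 0.
Totals: Δreserves = +46.5B, Δdeposits = 0.
Δrequired reserves = 6% × 0 = 0.
Δexcess reserves = Δreserves − Δrequired = +46.5B − (0) = +46.5 billion.

+46.5 billion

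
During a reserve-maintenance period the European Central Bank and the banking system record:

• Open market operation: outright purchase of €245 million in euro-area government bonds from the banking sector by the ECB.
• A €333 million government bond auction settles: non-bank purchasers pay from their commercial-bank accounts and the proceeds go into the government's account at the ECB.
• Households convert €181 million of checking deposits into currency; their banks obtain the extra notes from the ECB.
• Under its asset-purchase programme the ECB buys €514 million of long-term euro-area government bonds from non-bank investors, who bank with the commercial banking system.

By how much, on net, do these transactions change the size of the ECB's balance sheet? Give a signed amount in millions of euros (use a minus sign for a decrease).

ECB balance sheet:
  Assets:      Securities +€759M
  Liabilities: Bank reserves +€245M, Currency in circulation +€181M, Government deposits +€333M
Change in total ECB assets = +€759 million.

+€759 million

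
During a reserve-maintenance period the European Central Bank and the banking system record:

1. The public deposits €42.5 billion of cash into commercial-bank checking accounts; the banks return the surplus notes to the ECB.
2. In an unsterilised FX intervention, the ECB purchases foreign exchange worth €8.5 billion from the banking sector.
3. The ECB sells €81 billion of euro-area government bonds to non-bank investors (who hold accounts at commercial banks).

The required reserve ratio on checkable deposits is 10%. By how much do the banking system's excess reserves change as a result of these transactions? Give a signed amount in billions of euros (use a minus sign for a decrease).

Currency deposit €42.5 billion: reserves +€42.5B, deposits +€42.5B.
FX purchase €8.5 billion: reserves +€8.5B, deposits 0.
Asset sale (to non-banks) €81 billion: reserves −€81B, deposits −€81B.
Totals: Δreserves = −€30B, Δdeposits = −€38.5B.
Δrequired reserves = 10% × −€38.5B = −€3.85B.
Δexcess reserves = Δreserves − Δrequired = −€30B − (−€3.85B) = -€26.15 billion.

-€26.15 billion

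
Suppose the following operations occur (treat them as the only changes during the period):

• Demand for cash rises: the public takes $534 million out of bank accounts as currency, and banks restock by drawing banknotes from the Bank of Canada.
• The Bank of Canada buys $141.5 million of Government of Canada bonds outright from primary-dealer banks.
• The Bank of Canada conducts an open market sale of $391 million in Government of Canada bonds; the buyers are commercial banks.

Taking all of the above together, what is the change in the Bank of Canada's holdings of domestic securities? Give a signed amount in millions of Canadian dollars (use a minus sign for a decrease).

Currency withdrawal $534 million: the Bank of Canada's securities portfolio is untouched → 0.
OMO purchase (from banks) $141.5 million: securities added to the Bank of Canada's portfolio → +$141.5M.
OMO sale (to banks) $391 million: securities removed from the Bank of Canada's portfolio → −$391M.
Net: 0 + 141.5 − 391 = -$249.5 million.

-$249.5 million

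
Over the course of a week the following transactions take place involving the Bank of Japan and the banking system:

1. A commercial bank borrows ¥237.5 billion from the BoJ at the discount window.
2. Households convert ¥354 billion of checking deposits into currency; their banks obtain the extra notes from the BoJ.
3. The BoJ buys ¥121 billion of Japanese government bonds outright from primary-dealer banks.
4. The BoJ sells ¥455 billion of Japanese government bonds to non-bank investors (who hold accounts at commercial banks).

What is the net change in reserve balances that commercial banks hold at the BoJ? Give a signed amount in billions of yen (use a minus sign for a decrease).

BoJ balance sheet:
  Assets:      Securities −¥334B, Loans to banks +¥237.5B
  Liabilities: Bank reserves −¥450.5B, Currency in circulation +¥354B
Commercial banking system:
  Assets:      Reserves at CB −¥450.5B, Securities −¥121B
  Liabilities: Checkable deposits −¥809B, Borrowings from CB +¥237.5B
So the change in reserve balances that commercial banks hold at the BoJ is -¥450.5 billion.

-¥450.5 billion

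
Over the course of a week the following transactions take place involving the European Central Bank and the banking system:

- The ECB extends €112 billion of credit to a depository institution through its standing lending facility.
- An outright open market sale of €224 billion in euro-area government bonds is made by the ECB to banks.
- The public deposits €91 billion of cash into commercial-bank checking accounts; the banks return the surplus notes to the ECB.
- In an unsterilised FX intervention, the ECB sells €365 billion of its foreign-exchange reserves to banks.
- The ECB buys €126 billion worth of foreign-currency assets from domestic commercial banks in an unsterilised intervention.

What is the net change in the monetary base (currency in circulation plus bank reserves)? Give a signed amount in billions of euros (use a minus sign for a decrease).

Discount-window loan €112 billion: ECB balance sheet expands → +€112B.
OMO sale (to banks) €224 billion: ECB balance sheet contracts → −€224B.
Currency deposit €91 billion: just a shift between currency and reserves — both are base money → 0.
FX sale €365 billion: ECB balance sheet contracts → −€365B.
FX purchase €126 billion: ECB balance sheet expands → +€126B.
Net: 112 − 224 + 0 − 365 + 126 = -€351 billion.

-€351 billion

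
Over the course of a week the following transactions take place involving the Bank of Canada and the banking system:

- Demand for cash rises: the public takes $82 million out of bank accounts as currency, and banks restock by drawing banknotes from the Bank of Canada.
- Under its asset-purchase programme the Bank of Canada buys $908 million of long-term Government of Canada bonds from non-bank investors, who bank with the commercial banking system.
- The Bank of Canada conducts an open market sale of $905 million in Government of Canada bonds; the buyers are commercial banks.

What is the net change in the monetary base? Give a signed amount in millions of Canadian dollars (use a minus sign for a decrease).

+$3 million

Currency withdrawal $82 million: just a shift between currency and reserves — both are base money → 0.
Asset purchase (from non-banks) $908 million: Bank of Canada balance sheet expands → +$908M.
OMO sale (to banks) $905 million: Bank of Canada balance sheet contracts → −$905M.
Net: 0 + 908 − 905 = +$3 million.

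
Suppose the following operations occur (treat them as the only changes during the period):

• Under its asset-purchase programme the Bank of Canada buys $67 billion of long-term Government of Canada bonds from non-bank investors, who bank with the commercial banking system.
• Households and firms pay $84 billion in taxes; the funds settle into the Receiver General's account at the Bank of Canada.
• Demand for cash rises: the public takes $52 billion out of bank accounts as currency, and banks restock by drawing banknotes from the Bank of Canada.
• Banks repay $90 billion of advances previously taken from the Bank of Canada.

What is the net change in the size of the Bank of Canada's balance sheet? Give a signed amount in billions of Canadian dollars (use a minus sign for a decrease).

-$23 billion

Asset purchase (from non-banks) $67 billion: a Bank of Canada asset is acquired → +$67B.
Government account inflow $84 billion: only the composition of liabilities changes → 0.
Currency withdrawal $52 billion: only the composition of liabilities changes → 0.
Discount-window repayment $90 billion: a Bank of Canada asset is shed → −$90B.
Net: 67 + 0 + 0 − 90 = -$23 billion.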